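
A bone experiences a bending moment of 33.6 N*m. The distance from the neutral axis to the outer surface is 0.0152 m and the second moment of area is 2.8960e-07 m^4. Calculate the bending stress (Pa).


sigma = M * c / I
sigma = 33.6 * 0.0152 / 2.8960e-07
M * c = 0.5107
sigma = 1.7635e+06


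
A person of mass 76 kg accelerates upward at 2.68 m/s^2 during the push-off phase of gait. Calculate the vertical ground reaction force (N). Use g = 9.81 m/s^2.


GRF = m * (g + a)
GRF = 76 * (9.81 + 2.68)
GRF = 76 * 12.4900
GRF = 949.2400


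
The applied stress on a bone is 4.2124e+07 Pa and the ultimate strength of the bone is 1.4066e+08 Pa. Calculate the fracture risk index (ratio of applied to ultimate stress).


FRI = applied / ultimate
FRI = 4.2124e+07 / 1.4066e+08
FRI = 0.2995


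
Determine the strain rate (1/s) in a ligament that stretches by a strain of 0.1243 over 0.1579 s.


strain_rate = delta_strain / delta_t
strain_rate = 0.1243 / 0.1579
strain_rate = 0.7872


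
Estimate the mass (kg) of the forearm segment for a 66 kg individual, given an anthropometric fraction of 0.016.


m_segment = body_mass * fraction
m_segment = 66 * 0.016
m_segment = 1.0560


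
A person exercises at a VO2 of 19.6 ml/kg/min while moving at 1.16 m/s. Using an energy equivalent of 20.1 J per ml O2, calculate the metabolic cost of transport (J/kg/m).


Power per kg = VO2 * 20.1 / 60
Power per kg = 19.6 * 20.1 / 60 = 6.5660 W/kg
Cost = power_per_kg / speed
Cost = 6.5660 / 1.16
Cost = 5.6603


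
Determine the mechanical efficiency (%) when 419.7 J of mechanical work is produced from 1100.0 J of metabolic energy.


eta = (W_mech / E_meta) * 100
eta = (419.7 / 1100.0) * 100
ratio = 0.3815
eta = 38.1545


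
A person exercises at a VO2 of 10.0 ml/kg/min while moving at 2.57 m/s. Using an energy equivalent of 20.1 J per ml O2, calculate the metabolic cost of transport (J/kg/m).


Power per kg = VO2 * 20.1 / 60
Power per kg = 10.0 * 20.1 / 60 = 3.3500 W/kg
Cost = power_per_kg / speed
Cost = 3.3500 / 2.57
Cost = 1.3035


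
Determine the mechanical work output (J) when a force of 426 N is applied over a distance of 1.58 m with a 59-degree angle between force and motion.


W = F * d * cos(theta)
theta = 59 deg = 1.0297 rad
cos(theta) = 0.5150
W = 426 * 1.58 * 0.5150
W = 346.6618


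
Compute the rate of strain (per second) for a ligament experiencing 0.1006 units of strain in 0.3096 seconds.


strain_rate = delta_strain / delta_t
strain_rate = 0.1006 / 0.3096
strain_rate = 0.3249


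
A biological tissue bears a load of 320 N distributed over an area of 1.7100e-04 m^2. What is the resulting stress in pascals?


stress = F / A
stress = 320 / 1.7100e-04
stress = 1.8713e+06


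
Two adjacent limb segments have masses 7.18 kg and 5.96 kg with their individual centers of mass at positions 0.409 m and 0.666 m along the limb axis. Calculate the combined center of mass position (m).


COM = (m1*x1 + m2*x2) / (m1 + m2)
COM = (7.18*0.409 + 5.96*0.666) / (7.18 + 5.96)
Numerator = 6.9060
Denominator = 13.1400
COM = 0.5256


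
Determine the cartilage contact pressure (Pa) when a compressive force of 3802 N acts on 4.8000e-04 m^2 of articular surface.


P = F / A
P = 3802 / 4.8000e-04
P = 7.9208e+06


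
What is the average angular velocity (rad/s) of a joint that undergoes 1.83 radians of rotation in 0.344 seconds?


omega = delta_theta / delta_t
omega = 1.83 / 0.344
omega = 5.3198


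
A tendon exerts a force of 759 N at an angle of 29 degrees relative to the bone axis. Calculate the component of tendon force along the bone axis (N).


F_eff = F_tendon * cos(theta)
theta = 29 deg = 0.5061 rad
cos(theta) = 0.8746
F_eff = 759 * 0.8746
F_eff = 663.8364


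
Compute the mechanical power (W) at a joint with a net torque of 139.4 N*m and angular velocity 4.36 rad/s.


P = M * omega
P = 139.4 * 4.36
P = 607.7840


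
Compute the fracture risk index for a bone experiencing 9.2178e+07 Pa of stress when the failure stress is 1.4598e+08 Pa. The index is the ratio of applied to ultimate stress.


FRI = applied / ultimate
FRI = 9.2178e+07 / 1.4598e+08
FRI = 0.6314


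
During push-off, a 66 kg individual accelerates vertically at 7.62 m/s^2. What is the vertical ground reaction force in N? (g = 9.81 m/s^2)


GRF = m * (g + a)
GRF = 66 * (9.81 + 7.62)
GRF = 66 * 17.4300
GRF = 1150.3800


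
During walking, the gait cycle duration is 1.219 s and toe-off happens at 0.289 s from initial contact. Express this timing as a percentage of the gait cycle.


pct = (event_time / cycle_time) * 100
pct = (0.289 / 1.219) * 100
ratio = 0.2371
pct = 23.7080


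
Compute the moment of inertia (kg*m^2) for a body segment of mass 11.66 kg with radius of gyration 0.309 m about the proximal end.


I = m * k^2
I = 11.66 * 0.309^2
k^2 = 0.0955
I = 1.1133


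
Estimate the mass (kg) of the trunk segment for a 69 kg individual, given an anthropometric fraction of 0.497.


m_segment = body_mass * fraction
m_segment = 69 * 0.497
m_segment = 34.2930


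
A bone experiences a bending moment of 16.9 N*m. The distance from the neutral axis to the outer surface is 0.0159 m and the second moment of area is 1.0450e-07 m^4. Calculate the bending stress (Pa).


sigma = M * c / I
sigma = 16.9 * 0.0159 / 1.0450e-07
M * c = 0.2687
sigma = 2.5714e+06


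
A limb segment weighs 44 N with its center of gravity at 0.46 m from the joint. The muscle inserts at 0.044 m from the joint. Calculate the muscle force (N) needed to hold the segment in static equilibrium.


F_muscle = W * d_load / d_muscle
F_muscle = 44 * 0.46 / 0.044
Numerator = 20.2400
F_muscle = 460.0000


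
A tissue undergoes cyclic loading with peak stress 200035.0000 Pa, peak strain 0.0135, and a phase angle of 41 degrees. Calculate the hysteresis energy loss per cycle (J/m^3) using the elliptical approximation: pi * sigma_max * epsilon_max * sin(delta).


E_loss = pi * sigma_max * epsilon_max * sin(delta)
delta = 41 deg = 0.7156 rad
sin(delta) = 0.6561
E_loss = pi * 200035.0000 * 0.0135 * 0.6561
E_loss = 5565.8635


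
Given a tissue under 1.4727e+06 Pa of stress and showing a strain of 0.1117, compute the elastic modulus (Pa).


E = stress / strain
E = 1.4727e+06 / 0.1117
E = 1.3184e+07


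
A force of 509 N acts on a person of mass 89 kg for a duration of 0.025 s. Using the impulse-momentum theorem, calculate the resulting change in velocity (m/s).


J = F * dt = 509 * 0.025 = 12.7250 N*s
delta_v = J / m
delta_v = 12.7250 / 89
delta_v = 0.1430


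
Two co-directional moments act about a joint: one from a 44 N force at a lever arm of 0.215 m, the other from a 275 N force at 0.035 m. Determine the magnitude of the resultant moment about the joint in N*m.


M = F1 * d1 + F2 * d2
M = 44 * 0.215 + 275 * 0.035
M = 9.4600 + 9.6250
M = 19.0850


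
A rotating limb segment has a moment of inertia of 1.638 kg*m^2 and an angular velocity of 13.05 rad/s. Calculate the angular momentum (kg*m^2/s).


L = I * omega
L = 1.638 * 13.05
L = 21.3759


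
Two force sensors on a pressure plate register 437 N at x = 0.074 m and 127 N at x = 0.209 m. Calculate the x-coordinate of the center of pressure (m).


COP_x = (F1*x1 + F2*x2) / (F1 + F2)
COP_x = (437*0.074 + 127*0.209) / (437 + 127)
Numerator = 58.8810
Denominator = 564
COP_x = 0.1044


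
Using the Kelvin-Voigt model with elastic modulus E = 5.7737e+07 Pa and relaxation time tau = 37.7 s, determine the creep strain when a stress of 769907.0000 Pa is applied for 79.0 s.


epsilon(t) = (sigma/E) * (1 - exp(-t/tau))
sigma/E = 769907.0000 / 5.7737e+07 = 0.0133
exp(-t/tau) = exp(-79.0 / 37.7) = 0.1230
epsilon = 0.0133 * (1 - 0.1230)
epsilon = 0.0117


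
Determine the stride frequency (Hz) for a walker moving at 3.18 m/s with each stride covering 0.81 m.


f = v / stride_length
f = 3.18 / 0.81
f = 3.9259


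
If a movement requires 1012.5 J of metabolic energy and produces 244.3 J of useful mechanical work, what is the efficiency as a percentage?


eta = (W_mech / E_meta) * 100
eta = (244.3 / 1012.5) * 100
ratio = 0.2413
eta = 24.1284


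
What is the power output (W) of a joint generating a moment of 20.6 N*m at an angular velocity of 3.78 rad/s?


P = M * omega
P = 20.6 * 3.78
P = 77.8680


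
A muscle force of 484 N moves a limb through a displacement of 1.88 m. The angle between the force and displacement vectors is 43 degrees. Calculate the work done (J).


W = F * d * cos(theta)
theta = 43 deg = 0.7505 rad
cos(theta) = 0.7314
W = 484 * 1.88 * 0.7314
W = 665.4734


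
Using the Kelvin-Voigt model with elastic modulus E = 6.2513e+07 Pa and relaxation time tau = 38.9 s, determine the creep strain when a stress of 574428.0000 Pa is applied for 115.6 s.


epsilon(t) = (sigma/E) * (1 - exp(-t/tau))
sigma/E = 574428.0000 / 6.2513e+07 = 0.0092
exp(-t/tau) = exp(-115.6 / 38.9) = 0.0512
epsilon = 0.0092 * (1 - 0.0512)
epsilon = 0.0087


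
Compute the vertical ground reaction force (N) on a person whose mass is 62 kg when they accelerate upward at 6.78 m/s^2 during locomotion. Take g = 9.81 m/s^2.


GRF = m * (g + a)
GRF = 62 * (9.81 + 6.78)
GRF = 62 * 16.5900
GRF = 1028.5800


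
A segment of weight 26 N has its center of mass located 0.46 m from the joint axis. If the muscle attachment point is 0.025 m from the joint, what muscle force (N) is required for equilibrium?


F_muscle = W * d_load / d_muscle
F_muscle = 26 * 0.46 / 0.025
Numerator = 11.9600
F_muscle = 478.4000


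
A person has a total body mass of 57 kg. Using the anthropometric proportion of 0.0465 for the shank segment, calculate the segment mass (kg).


m_segment = body_mass * fraction
m_segment = 57 * 0.0465
m_segment = 2.6505


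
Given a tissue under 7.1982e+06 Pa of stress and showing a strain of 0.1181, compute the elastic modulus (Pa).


E = stress / strain
E = 7.1982e+06 / 0.1181
E = 6.0950e+07


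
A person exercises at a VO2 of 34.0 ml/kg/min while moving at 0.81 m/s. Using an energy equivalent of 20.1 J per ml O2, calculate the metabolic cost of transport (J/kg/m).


Power per kg = VO2 * 20.1 / 60
Power per kg = 34.0 * 20.1 / 60 = 11.3900 W/kg
Cost = power_per_kg / speed
Cost = 11.3900 / 0.81
Cost = 14.0617


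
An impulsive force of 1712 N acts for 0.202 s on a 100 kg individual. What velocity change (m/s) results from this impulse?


J = F * dt = 1712 * 0.202 = 345.8240 N*s
delta_v = J / m
delta_v = 345.8240 / 100
delta_v = 3.4582


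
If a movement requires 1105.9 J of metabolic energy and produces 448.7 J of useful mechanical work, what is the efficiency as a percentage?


eta = (W_mech / E_meta) * 100
eta = (448.7 / 1105.9) * 100
ratio = 0.4057
eta = 40.5733


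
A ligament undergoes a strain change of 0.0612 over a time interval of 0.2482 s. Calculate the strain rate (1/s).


strain_rate = delta_strain / delta_t
strain_rate = 0.0612 / 0.2482
strain_rate = 0.2466


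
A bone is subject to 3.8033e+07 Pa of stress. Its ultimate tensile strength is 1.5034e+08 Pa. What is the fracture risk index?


FRI = applied / ultimate
FRI = 3.8033e+07 / 1.5034e+08
FRI = 0.2530


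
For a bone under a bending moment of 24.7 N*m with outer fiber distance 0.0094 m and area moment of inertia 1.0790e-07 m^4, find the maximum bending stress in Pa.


sigma = M * c / I
sigma = 24.7 * 0.0094 / 1.0790e-07
M * c = 0.2322
sigma = 2.1518e+06


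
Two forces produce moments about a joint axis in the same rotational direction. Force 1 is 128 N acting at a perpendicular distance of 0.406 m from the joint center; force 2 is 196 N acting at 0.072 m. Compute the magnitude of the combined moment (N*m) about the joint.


M = F1 * d1 + F2 * d2
M = 128 * 0.406 + 196 * 0.072
M = 51.9680 + 14.1120
M = 66.0800


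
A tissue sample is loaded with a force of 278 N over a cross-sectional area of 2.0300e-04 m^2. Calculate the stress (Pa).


stress = F / A
stress = 278 / 2.0300e-04
stress = 1.3695e+06


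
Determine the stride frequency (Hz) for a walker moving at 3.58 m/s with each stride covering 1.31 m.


f = v / stride_length
f = 3.58 / 1.31
f = 2.7328


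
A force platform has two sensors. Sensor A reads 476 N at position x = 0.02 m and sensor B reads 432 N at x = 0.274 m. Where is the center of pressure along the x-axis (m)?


COP_x = (F1*x1 + F2*x2) / (F1 + F2)
COP_x = (476*0.02 + 432*0.274) / (476 + 432)
Numerator = 127.8880
Denominator = 908
COP_x = 0.1408


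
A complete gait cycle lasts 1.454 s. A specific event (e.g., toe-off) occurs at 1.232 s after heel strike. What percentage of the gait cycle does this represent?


pct = (event_time / cycle_time) * 100
pct = (1.232 / 1.454) * 100
ratio = 0.8473
pct = 84.7318


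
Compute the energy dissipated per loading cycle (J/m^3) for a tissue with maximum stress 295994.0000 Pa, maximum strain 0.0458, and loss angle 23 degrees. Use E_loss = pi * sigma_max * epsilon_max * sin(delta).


E_loss = pi * sigma_max * epsilon_max * sin(delta)
delta = 23 deg = 0.4014 rad
sin(delta) = 0.3907
E_loss = pi * 295994.0000 * 0.0458 * 0.3907
E_loss = 16640.8793


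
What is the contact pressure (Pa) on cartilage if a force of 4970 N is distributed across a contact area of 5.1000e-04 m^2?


P = F / A
P = 4970 / 5.1000e-04
P = 9.7451e+06


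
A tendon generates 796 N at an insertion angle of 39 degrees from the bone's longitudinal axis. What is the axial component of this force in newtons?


F_eff = F_tendon * cos(theta)
theta = 39 deg = 0.6807 rad
cos(theta) = 0.7771
F_eff = 796 * 0.7771
F_eff = 618.6082


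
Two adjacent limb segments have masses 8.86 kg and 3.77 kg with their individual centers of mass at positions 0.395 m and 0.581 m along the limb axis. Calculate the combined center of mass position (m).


COM = (m1*x1 + m2*x2) / (m1 + m2)
COM = (8.86*0.395 + 3.77*0.581) / (8.86 + 3.77)
Numerator = 5.6901
Denominator = 12.6300
COM = 0.4505


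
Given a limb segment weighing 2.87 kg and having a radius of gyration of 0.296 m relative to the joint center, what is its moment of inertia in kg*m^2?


I = m * k^2
I = 2.87 * 0.296^2
k^2 = 0.0876
I = 0.2515


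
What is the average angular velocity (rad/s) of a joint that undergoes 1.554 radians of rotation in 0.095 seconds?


omega = delta_theta / delta_t
omega = 1.554 / 0.095
omega = 16.3579


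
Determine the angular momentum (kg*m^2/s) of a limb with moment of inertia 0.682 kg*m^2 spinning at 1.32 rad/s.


L = I * omega
L = 0.682 * 1.32
L = 0.9002


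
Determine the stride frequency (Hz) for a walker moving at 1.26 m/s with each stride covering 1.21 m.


f = v / stride_length
f = 1.26 / 1.21
f = 1.0413


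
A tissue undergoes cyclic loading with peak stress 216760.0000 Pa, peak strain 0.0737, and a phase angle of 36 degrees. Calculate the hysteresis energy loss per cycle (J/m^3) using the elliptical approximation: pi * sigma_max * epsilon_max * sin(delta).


E_loss = pi * sigma_max * epsilon_max * sin(delta)
delta = 36 deg = 0.6283 rad
sin(delta) = 0.5878
E_loss = pi * 216760.0000 * 0.0737 * 0.5878
E_loss = 29499.5362


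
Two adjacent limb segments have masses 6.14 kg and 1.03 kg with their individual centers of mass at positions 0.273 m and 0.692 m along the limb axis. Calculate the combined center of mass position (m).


COM = (m1*x1 + m2*x2) / (m1 + m2)
COM = (6.14*0.273 + 1.03*0.692) / (6.14 + 1.03)
Numerator = 2.3890
Denominator = 7.1700
COM = 0.3332


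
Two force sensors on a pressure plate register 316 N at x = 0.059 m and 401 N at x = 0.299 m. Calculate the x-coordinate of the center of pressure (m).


COP_x = (F1*x1 + F2*x2) / (F1 + F2)
COP_x = (316*0.059 + 401*0.299) / (316 + 401)
Numerator = 138.5430
Denominator = 717
COP_x = 0.1932


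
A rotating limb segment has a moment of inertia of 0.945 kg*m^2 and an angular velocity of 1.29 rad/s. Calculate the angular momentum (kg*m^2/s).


L = I * omega
L = 0.945 * 1.29
L = 1.2190


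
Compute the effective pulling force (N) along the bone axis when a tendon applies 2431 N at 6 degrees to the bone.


F_eff = F_tendon * cos(theta)
theta = 6 deg = 0.1047 rad
cos(theta) = 0.9945
F_eff = 2431 * 0.9945
F_eff = 2417.6827


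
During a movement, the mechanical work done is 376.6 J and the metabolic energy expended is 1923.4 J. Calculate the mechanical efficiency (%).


eta = (W_mech / E_meta) * 100
eta = (376.6 / 1923.4) * 100
ratio = 0.1958
eta = 19.5799


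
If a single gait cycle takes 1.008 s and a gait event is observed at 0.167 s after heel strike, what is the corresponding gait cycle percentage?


pct = (event_time / cycle_time) * 100
pct = (0.167 / 1.008) * 100
ratio = 0.1657
pct = 16.5675


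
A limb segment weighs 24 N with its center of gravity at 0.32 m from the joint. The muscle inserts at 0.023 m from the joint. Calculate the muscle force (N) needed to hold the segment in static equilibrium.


F_muscle = W * d_load / d_muscle
F_muscle = 24 * 0.32 / 0.023
Numerator = 7.6800
F_muscle = 333.9130


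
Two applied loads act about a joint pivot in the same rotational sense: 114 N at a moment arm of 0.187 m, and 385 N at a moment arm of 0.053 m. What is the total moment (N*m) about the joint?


M = F1 * d1 + F2 * d2
M = 114 * 0.187 + 385 * 0.053
M = 21.3180 + 20.4050
M = 41.7230


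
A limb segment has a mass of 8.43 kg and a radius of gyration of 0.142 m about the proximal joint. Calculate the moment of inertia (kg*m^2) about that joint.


I = m * k^2
I = 8.43 * 0.142^2
k^2 = 0.0202
I = 0.1700


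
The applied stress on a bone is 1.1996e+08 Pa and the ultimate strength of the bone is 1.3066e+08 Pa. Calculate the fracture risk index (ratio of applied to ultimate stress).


FRI = applied / ultimate
FRI = 1.1996e+08 / 1.3066e+08
FRI = 0.9181


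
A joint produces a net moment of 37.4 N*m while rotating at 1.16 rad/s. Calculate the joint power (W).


P = M * omega
P = 37.4 * 1.16
P = 43.3840


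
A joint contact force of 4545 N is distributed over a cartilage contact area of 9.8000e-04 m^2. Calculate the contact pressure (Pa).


P = F / A
P = 4545 / 9.8000e-04
P = 4.6378e+06


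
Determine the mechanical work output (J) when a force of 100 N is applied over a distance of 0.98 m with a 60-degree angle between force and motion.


W = F * d * cos(theta)
theta = 60 deg = 1.0472 rad
cos(theta) = 0.5000
W = 100 * 0.98 * 0.5000
W = 49.0000


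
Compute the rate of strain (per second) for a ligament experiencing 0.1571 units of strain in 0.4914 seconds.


strain_rate = delta_strain / delta_t
strain_rate = 0.1571 / 0.4914
strain_rate = 0.3197


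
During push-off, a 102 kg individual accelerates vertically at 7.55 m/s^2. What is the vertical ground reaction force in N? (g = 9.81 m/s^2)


GRF = m * (g + a)
GRF = 102 * (9.81 + 7.55)
GRF = 102 * 17.3600
GRF = 1770.7200


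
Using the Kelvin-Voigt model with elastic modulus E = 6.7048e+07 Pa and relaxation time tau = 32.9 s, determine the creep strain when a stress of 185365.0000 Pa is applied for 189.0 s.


epsilon(t) = (sigma/E) * (1 - exp(-t/tau))
sigma/E = 185365.0000 / 6.7048e+07 = 0.0028
exp(-t/tau) = exp(-189.0 / 32.9) = 0.0032
epsilon = 0.0028 * (1 - 0.0032)
epsilon = 0.0028


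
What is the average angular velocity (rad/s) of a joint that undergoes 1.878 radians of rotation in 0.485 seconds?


omega = delta_theta / delta_t
omega = 1.878 / 0.485
omega = 3.8722


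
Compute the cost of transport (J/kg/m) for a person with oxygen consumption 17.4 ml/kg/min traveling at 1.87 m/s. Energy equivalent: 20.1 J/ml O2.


Power per kg = VO2 * 20.1 / 60
Power per kg = 17.4 * 20.1 / 60 = 5.8290 W/kg
Cost = power_per_kg / speed
Cost = 5.8290 / 1.87
Cost = 3.1171


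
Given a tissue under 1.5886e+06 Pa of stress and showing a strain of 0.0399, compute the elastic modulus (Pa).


E = stress / strain
E = 1.5886e+06 / 0.0399
E = 3.9815e+07


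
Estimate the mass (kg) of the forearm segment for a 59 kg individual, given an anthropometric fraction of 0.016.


m_segment = body_mass * fraction
m_segment = 59 * 0.016
m_segment = 0.9440


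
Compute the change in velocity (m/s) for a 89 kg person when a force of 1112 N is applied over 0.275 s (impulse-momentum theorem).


J = F * dt = 1112 * 0.275 = 305.8000 N*s
delta_v = J / m
delta_v = 305.8000 / 89
delta_v = 3.4360


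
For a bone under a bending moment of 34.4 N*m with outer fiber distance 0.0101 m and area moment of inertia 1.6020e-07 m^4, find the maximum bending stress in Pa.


sigma = M * c / I
sigma = 34.4 * 0.0101 / 1.6020e-07
M * c = 0.3474
sigma = 2.1688e+06


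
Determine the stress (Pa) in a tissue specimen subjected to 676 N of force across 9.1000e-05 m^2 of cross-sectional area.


stress = F / A
stress = 676 / 9.1000e-05
stress = 7.4286e+06


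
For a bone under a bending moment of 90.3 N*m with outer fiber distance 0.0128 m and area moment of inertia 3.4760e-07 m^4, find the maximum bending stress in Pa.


sigma = M * c / I
sigma = 90.3 * 0.0128 / 3.4760e-07
M * c = 1.1558
sigma = 3.3252e+06


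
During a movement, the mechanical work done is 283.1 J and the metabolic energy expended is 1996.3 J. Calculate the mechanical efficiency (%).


eta = (W_mech / E_meta) * 100
eta = (283.1 / 1996.3) * 100
ratio = 0.1418
eta = 14.1812


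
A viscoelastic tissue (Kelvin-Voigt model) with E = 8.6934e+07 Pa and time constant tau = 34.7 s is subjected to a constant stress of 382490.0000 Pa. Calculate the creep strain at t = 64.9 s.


epsilon(t) = (sigma/E) * (1 - exp(-t/tau))
sigma/E = 382490.0000 / 8.6934e+07 = 0.0044
exp(-t/tau) = exp(-64.9 / 34.7) = 0.1541
epsilon = 0.0044 * (1 - 0.1541)
epsilon = 0.0037


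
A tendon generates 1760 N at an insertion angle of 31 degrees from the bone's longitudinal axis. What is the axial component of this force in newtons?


F_eff = F_tendon * cos(theta)
theta = 31 deg = 0.5411 rad
cos(theta) = 0.8572
F_eff = 1760 * 0.8572
F_eff = 1508.6144


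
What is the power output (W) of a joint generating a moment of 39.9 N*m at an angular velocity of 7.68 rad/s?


P = M * omega
P = 39.9 * 7.68
P = 306.4320


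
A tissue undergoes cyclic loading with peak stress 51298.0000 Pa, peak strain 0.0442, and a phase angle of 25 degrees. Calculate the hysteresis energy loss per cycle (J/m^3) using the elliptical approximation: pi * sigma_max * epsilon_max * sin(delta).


E_loss = pi * sigma_max * epsilon_max * sin(delta)
delta = 25 deg = 0.4363 rad
sin(delta) = 0.4226
E_loss = pi * 51298.0000 * 0.0442 * 0.4226
E_loss = 3010.3766


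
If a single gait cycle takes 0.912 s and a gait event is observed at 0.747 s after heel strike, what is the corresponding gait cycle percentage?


pct = (event_time / cycle_time) * 100
pct = (0.747 / 0.912) * 100
ratio = 0.8191
pct = 81.9079


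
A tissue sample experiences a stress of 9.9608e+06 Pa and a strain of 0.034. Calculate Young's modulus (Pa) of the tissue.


E = stress / strain
E = 9.9608e+06 / 0.034
E = 2.9296e+08


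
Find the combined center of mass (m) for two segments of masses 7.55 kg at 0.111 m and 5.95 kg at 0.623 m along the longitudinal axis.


COM = (m1*x1 + m2*x2) / (m1 + m2)
COM = (7.55*0.111 + 5.95*0.623) / (7.55 + 5.95)
Numerator = 4.5449
Denominator = 13.5000
COM = 0.3367


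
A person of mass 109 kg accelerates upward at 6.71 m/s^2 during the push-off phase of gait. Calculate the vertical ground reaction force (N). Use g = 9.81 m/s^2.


GRF = m * (g + a)
GRF = 109 * (9.81 + 6.71)
GRF = 109 * 16.5200
GRF = 1800.6800


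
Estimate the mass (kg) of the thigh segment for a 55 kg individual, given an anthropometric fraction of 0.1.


m_segment = body_mass * fraction
m_segment = 55 * 0.1
m_segment = 5.5000


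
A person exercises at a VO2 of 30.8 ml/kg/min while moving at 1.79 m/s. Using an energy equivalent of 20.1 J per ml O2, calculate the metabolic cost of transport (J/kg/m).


Power per kg = VO2 * 20.1 / 60
Power per kg = 30.8 * 20.1 / 60 = 10.3180 W/kg
Cost = power_per_kg / speed
Cost = 10.3180 / 1.79
Cost = 5.7642


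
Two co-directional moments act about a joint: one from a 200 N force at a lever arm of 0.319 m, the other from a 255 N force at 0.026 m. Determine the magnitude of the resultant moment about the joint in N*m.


M = F1 * d1 + F2 * d2
M = 200 * 0.319 + 255 * 0.026
M = 63.8000 + 6.6300
M = 70.4300


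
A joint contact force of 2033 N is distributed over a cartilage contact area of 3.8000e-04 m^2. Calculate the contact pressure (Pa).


P = F / A
P = 2033 / 3.8000e-04
P = 5.3500e+06


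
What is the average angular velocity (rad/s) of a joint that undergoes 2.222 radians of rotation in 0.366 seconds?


omega = delta_theta / delta_t
omega = 2.222 / 0.366
omega = 6.0710


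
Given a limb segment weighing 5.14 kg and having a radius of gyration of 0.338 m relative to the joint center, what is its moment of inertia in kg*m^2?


I = m * k^2
I = 5.14 * 0.338^2
k^2 = 0.1142
I = 0.5872


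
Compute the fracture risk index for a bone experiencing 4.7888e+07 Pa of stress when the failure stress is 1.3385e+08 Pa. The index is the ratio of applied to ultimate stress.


FRI = applied / ultimate
FRI = 4.7888e+07 / 1.3385e+08
FRI = 0.3578


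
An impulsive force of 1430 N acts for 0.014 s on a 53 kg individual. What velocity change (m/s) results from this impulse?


J = F * dt = 1430 * 0.014 = 20.0200 N*s
delta_v = J / m
delta_v = 20.0200 / 53
delta_v = 0.3777


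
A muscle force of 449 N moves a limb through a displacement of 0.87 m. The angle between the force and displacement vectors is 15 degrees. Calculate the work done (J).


W = F * d * cos(theta)
theta = 15 deg = 0.2618 rad
cos(theta) = 0.9659
W = 449 * 0.87 * 0.9659
W = 377.3196


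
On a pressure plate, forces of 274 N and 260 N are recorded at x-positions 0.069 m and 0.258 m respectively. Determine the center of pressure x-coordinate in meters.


COP_x = (F1*x1 + F2*x2) / (F1 + F2)
COP_x = (274*0.069 + 260*0.258) / (274 + 260)
Numerator = 85.9860
Denominator = 534
COP_x = 0.1610


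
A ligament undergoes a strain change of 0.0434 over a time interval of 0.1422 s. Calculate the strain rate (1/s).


strain_rate = delta_strain / delta_t
strain_rate = 0.0434 / 0.1422
strain_rate = 0.3052


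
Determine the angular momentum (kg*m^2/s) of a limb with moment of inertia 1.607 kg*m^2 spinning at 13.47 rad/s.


L = I * omega
L = 1.607 * 13.47
L = 21.6463


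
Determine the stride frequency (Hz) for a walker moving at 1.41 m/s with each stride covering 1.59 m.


f = v / stride_length
f = 1.41 / 1.59
f = 0.8868


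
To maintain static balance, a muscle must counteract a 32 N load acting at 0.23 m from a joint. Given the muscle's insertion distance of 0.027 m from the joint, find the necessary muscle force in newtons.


F_muscle = W * d_load / d_muscle
F_muscle = 32 * 0.23 / 0.027
Numerator = 7.3600
F_muscle = 272.5926


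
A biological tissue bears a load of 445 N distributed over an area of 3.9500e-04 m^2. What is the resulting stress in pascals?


stress = F / A
stress = 445 / 3.9500e-04
stress = 1.1266e+06


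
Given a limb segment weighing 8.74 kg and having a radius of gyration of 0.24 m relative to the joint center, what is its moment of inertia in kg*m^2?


I = m * k^2
I = 8.74 * 0.24^2
k^2 = 0.0576
I = 0.5034


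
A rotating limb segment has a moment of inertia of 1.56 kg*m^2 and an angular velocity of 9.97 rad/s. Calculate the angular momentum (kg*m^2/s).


L = I * omega
L = 1.56 * 9.97
L = 15.5532


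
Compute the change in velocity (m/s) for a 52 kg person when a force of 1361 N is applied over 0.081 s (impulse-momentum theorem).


J = F * dt = 1361 * 0.081 = 110.2410 N*s
delta_v = J / m
delta_v = 110.2410 / 52
delta_v = 2.1200


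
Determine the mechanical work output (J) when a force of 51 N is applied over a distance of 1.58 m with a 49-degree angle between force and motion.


W = F * d * cos(theta)
theta = 49 deg = 0.8552 rad
cos(theta) = 0.6561
W = 51 * 1.58 * 0.6561
W = 52.8652


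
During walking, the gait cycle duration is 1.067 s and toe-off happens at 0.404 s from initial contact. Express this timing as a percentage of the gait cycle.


pct = (event_time / cycle_time) * 100
pct = (0.404 / 1.067) * 100
ratio = 0.3786
pct = 37.8632


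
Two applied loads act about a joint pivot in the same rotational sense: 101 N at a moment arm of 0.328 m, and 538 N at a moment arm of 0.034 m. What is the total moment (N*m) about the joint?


M = F1 * d1 + F2 * d2
M = 101 * 0.328 + 538 * 0.034
M = 33.1280 + 18.2920
M = 51.4200


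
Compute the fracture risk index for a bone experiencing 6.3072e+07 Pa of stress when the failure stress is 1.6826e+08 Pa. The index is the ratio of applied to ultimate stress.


FRI = applied / ultimate
FRI = 6.3072e+07 / 1.6826e+08
FRI = 0.3748


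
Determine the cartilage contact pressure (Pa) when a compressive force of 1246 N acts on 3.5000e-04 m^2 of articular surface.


P = F / A
P = 1246 / 3.5000e-04
P = 3.5600e+06


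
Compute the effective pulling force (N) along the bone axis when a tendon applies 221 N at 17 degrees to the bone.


F_eff = F_tendon * cos(theta)
theta = 17 deg = 0.2967 rad
cos(theta) = 0.9563
F_eff = 221 * 0.9563
F_eff = 211.3434


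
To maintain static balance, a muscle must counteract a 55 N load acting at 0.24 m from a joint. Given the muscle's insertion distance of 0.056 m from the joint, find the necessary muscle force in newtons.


F_muscle = W * d_load / d_muscle
F_muscle = 55 * 0.24 / 0.056
Numerator = 13.2000
F_muscle = 235.7143


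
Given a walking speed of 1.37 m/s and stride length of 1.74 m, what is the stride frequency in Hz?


f = v / stride_length
f = 1.37 / 1.74
f = 0.7874


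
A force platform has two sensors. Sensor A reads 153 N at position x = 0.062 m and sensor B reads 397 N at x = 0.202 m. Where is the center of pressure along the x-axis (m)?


COP_x = (F1*x1 + F2*x2) / (F1 + F2)
COP_x = (153*0.062 + 397*0.202) / (153 + 397)
Numerator = 89.6800
Denominator = 550
COP_x = 0.1631


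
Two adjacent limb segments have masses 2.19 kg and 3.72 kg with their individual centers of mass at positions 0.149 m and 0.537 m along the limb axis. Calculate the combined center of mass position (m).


COM = (m1*x1 + m2*x2) / (m1 + m2)
COM = (2.19*0.149 + 3.72*0.537) / (2.19 + 3.72)
Numerator = 2.3240
Denominator = 5.9100
COM = 0.3932


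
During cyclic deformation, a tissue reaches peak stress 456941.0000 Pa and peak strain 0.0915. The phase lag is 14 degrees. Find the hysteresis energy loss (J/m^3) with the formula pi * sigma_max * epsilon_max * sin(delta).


E_loss = pi * sigma_max * epsilon_max * sin(delta)
delta = 14 deg = 0.2443 rad
sin(delta) = 0.2419
E_loss = pi * 456941.0000 * 0.0915 * 0.2419
E_loss = 31776.5154


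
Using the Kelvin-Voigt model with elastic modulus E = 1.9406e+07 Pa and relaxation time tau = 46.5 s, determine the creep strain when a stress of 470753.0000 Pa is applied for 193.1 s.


epsilon(t) = (sigma/E) * (1 - exp(-t/tau))
sigma/E = 470753.0000 / 1.9406e+07 = 0.0243
exp(-t/tau) = exp(-193.1 / 46.5) = 0.0157
epsilon = 0.0243 * (1 - 0.0157)
epsilon = 0.0239


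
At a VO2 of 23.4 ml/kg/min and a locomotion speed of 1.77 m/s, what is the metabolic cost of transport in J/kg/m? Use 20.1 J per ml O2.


Power per kg = VO2 * 20.1 / 60
Power per kg = 23.4 * 20.1 / 60 = 7.8390 W/kg
Cost = power_per_kg / speed
Cost = 7.8390 / 1.77
Cost = 4.4288


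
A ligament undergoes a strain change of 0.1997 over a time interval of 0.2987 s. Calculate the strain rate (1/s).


strain_rate = delta_strain / delta_t
strain_rate = 0.1997 / 0.2987
strain_rate = 0.6686


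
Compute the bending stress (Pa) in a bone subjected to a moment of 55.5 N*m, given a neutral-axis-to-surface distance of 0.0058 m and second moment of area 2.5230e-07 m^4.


sigma = M * c / I
sigma = 55.5 * 0.0058 / 2.5230e-07
M * c = 0.3219
sigma = 1.2759e+06


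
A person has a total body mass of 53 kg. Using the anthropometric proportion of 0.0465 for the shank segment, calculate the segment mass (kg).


m_segment = body_mass * fraction
m_segment = 53 * 0.0465
m_segment = 2.4645


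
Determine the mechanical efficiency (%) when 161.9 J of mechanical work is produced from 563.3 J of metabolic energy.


eta = (W_mech / E_meta) * 100
eta = (161.9 / 563.3) * 100
ratio = 0.2874
eta = 28.7413


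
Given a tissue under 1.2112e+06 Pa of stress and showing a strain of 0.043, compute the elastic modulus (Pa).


E = stress / strain
E = 1.2112e+06 / 0.043
E = 2.8167e+07


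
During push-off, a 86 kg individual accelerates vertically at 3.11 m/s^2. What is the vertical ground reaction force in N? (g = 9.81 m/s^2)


GRF = m * (g + a)
GRF = 86 * (9.81 + 3.11)
GRF = 86 * 12.9200
GRF = 1111.1200


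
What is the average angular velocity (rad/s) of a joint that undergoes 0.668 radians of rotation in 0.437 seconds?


omega = delta_theta / delta_t
omega = 0.668 / 0.437
omega = 1.5286


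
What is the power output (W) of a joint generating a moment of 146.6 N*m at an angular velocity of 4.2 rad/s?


P = M * omega
P = 146.6 * 4.2
P = 615.7200


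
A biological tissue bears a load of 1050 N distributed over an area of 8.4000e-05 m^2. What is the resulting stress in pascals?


stress = F / A
stress = 1050 / 8.4000e-05
stress = 1.2500e+07


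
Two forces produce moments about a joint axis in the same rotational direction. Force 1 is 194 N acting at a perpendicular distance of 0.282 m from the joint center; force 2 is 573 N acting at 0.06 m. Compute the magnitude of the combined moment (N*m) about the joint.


M = F1 * d1 + F2 * d2
M = 194 * 0.282 + 573 * 0.06
M = 54.7080 + 34.3800
M = 89.0880


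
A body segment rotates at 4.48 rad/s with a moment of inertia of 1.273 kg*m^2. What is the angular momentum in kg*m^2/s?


L = I * omega
L = 1.273 * 4.48
L = 5.7030


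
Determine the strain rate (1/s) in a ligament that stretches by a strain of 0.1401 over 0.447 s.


strain_rate = delta_strain / delta_t
strain_rate = 0.1401 / 0.447
strain_rate = 0.3134


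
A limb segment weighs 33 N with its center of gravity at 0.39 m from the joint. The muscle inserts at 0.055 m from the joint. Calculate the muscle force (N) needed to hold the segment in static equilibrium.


F_muscle = W * d_load / d_muscle
F_muscle = 33 * 0.39 / 0.055
Numerator = 12.8700
F_muscle = 234.0000


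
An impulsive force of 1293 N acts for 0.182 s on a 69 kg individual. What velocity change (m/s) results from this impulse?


J = F * dt = 1293 * 0.182 = 235.3260 N*s
delta_v = J / m
delta_v = 235.3260 / 69
delta_v = 3.4105


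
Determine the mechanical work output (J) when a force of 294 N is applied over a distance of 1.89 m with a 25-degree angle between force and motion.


W = F * d * cos(theta)
theta = 25 deg = 0.4363 rad
cos(theta) = 0.9063
W = 294 * 1.89 * 0.9063
W = 503.5990


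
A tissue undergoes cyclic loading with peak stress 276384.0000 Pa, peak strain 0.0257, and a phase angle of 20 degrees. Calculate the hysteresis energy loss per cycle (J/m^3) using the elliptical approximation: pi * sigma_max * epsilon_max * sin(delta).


E_loss = pi * sigma_max * epsilon_max * sin(delta)
delta = 20 deg = 0.3491 rad
sin(delta) = 0.3420
E_loss = pi * 276384.0000 * 0.0257 * 0.3420
E_loss = 7632.1620


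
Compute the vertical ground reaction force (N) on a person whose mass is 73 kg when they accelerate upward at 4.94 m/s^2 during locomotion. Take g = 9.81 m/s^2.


GRF = m * (g + a)
GRF = 73 * (9.81 + 4.94)
GRF = 73 * 14.7500
GRF = 1076.7500


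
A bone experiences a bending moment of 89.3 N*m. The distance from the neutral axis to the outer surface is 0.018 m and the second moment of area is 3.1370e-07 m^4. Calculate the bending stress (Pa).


sigma = M * c / I
sigma = 89.3 * 0.018 / 3.1370e-07
M * c = 1.6074
sigma = 5.1240e+06


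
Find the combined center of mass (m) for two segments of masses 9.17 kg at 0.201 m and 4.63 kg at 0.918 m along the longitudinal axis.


COM = (m1*x1 + m2*x2) / (m1 + m2)
COM = (9.17*0.201 + 4.63*0.918) / (9.17 + 4.63)
Numerator = 6.0935
Denominator = 13.8000
COM = 0.4416


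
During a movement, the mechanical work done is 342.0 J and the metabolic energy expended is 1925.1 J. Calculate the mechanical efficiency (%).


eta = (W_mech / E_meta) * 100
eta = (342.0 / 1925.1) * 100
ratio = 0.1777
eta = 17.7653


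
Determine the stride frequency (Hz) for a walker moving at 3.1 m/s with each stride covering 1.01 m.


f = v / stride_length
f = 3.1 / 1.01
f = 3.0693


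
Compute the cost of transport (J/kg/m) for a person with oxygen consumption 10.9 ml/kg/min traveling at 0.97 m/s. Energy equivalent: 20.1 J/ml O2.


Power per kg = VO2 * 20.1 / 60
Power per kg = 10.9 * 20.1 / 60 = 3.6515 W/kg
Cost = power_per_kg / speed
Cost = 3.6515 / 0.97
Cost = 3.7644


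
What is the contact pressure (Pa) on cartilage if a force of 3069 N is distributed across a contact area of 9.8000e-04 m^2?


P = F / A
P = 3069 / 9.8000e-04
P = 3.1316e+06


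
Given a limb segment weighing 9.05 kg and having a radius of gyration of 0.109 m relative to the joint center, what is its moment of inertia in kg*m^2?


I = m * k^2
I = 9.05 * 0.109^2
k^2 = 0.0119
I = 0.1075


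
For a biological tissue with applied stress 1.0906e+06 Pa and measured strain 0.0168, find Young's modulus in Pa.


E = stress / strain
E = 1.0906e+06 / 0.0168
E = 6.4917e+07


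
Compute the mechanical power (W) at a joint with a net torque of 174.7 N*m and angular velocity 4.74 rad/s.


P = M * omega
P = 174.7 * 4.74
P = 828.0780


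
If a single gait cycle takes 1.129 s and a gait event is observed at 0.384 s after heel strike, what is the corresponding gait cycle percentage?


pct = (event_time / cycle_time) * 100
pct = (0.384 / 1.129) * 100
ratio = 0.3401
pct = 34.0124


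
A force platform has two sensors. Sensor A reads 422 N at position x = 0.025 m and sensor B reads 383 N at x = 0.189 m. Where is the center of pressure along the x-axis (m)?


COP_x = (F1*x1 + F2*x2) / (F1 + F2)
COP_x = (422*0.025 + 383*0.189) / (422 + 383)
Numerator = 82.9370
Denominator = 805
COP_x = 0.1030


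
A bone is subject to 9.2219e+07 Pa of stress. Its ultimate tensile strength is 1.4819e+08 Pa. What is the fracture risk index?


FRI = applied / ultimate
FRI = 9.2219e+07 / 1.4819e+08
FRI = 0.6223


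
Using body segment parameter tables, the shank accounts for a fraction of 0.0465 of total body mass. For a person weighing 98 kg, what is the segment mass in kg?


m_segment = body_mass * fraction
m_segment = 98 * 0.0465
m_segment = 4.5570


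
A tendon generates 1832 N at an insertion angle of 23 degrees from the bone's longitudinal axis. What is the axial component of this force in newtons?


F_eff = F_tendon * cos(theta)
theta = 23 deg = 0.4014 rad
cos(theta) = 0.9205
F_eff = 1832 * 0.9205
F_eff = 1686.3649


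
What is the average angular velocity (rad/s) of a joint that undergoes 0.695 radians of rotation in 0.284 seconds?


omega = delta_theta / delta_t
omega = 0.695 / 0.284
omega = 2.4472


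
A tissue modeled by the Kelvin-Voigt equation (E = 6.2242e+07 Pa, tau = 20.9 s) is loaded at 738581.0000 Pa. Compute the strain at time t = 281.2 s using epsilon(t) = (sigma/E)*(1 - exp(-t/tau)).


epsilon(t) = (sigma/E) * (1 - exp(-t/tau))
sigma/E = 738581.0000 / 6.2242e+07 = 0.0119
exp(-t/tau) = exp(-281.2 / 20.9) = 1.4347e-06
epsilon = 0.0119 * (1 - 1.4347e-06)
epsilon = 0.0119


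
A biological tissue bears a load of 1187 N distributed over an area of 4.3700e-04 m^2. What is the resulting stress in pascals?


stress = F / A
stress = 1187 / 4.3700e-04
stress = 2.7162e+06
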